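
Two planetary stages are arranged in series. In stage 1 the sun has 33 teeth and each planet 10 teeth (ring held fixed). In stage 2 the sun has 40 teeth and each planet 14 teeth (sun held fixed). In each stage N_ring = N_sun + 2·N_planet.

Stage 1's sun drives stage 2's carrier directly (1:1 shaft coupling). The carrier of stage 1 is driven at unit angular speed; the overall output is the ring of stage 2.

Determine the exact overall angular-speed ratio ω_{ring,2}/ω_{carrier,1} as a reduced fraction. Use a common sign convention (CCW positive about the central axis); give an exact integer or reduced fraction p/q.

Stage 1: N_ring = 33 + 2·10 = 53
Stage 1: 33(ω_s−ω_c) = −53(ω_r−ω_c),  ω_r=0, ω_c=1
Stage 1: ω_s = 1 − (53/33)(0−1) = 86/33
  ⇒ ω_s¹/ω_c¹ = 86/33
Stage 2: N_ring = 40 + 2·14 = 68
Stage 2: 40(ω_s−ω_c) = −68(ω_r−ω_c),  ω_s=0, ω_c=1
Stage 2: ω_r = 1 − (40/68)(0−1) = 27/17
  ⇒ ω_r²/ω_c² = 27/17
Coupling ω_c² = ω_s¹ ⇒ overall = 86/33 × 27/17 = 774/187

774/187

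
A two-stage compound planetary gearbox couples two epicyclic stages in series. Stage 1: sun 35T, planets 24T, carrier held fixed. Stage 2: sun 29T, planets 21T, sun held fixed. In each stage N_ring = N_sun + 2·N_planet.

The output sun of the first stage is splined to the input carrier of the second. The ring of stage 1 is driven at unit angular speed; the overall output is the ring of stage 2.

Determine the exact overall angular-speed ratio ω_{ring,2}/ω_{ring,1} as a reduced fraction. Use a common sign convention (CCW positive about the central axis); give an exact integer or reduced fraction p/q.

-1660/497

Stage 1: N_ring = 35 + 2·24 = 83
Stage 1: 35(ω_s−ω_c) = −83(ω_r−ω_c),  ω_c=0, ω_r=1
Stage 1: ω_s = 0 − (83/35)(1−0) = -83/35
  ⇒ ω_s¹/ω_r¹ = -83/35
Stage 2: N_ring = 29 + 2·21 = 71
Stage 2: 29(ω_s−ω_c) = −71(ω_r−ω_c),  ω_s=0, ω_c=1
Stage 2: ω_r = 1 − (29/71)(0−1) = 100/71
  ⇒ ω_r²/ω_c² = 100/71
Coupling ω_c² = ω_s¹ ⇒ overall = -83/35 × 100/71 = -1660/497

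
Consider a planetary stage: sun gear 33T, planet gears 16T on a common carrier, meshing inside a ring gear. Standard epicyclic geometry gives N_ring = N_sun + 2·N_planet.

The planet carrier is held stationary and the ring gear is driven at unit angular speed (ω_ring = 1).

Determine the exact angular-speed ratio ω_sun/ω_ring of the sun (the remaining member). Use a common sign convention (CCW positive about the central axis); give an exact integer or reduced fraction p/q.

-65/33

N_ring = 33 + 2·16 = 65
33(ω_s−ω_c) = −65(ω_r−ω_c),  ω_c=0, ω_r=1
ω_s = 0 − (65/33)(1−0) = -65/33
ω_s/ω_r = -65/33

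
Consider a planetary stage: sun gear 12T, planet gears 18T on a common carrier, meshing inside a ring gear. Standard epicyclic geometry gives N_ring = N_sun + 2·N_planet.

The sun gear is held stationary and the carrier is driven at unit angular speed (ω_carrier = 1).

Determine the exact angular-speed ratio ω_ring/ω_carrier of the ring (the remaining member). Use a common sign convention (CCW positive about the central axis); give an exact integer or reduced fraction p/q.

N_ring = 12 + 2·18 = 48
12(ω_s−ω_c) = −48(ω_r−ω_c),  ω_s=0, ω_c=1
ω_r = 1 − (12/48)(0−1) = 5/4
ω_r/ω_c = 5/4

5/4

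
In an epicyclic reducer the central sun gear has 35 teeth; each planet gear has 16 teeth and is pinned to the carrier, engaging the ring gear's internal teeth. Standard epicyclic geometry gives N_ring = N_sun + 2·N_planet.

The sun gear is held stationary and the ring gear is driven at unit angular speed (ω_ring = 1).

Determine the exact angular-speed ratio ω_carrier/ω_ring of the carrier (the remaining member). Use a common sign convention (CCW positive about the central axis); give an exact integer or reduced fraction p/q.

67/102

N_ring = 35 + 2·16 = 67
35(ω_s−ω_c) = −67(ω_r−ω_c),  ω_s=0, ω_r=1
35(0−ω_c) = −67(1−ω_c)  ⇒  102ω_c = 67  ⇒  ω_c = 67/102
ω_c/ω_r = 67/102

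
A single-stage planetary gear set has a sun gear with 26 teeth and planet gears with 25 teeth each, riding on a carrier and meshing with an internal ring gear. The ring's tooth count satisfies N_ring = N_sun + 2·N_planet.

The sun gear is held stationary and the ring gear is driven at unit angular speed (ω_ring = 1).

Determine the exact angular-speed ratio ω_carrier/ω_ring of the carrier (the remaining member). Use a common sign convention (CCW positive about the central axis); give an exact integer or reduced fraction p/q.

N_ring = 26 + 2·25 = 76
26(ω_s−ω_c) = −76(ω_r−ω_c),  ω_s=0, ω_r=1
26(0−ω_c) = −76(1−ω_c)  ⇒  102ω_c = 76  ⇒  ω_c = 38/51
ω_c/ω_r = 38/51

38/51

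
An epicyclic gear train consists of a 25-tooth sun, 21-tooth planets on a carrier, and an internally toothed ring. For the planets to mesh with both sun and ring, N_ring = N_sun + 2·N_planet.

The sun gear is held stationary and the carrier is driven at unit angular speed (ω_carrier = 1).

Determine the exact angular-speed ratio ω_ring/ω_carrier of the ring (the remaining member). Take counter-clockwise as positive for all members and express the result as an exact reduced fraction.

N_ring = 25 + 2·21 = 67
25(ω_s−ω_c) = −67(ω_r−ω_c),  ω_s=0, ω_c=1
ω_r = 1 − (25/67)(0−1) = 92/67
ω_r/ω_c = 92/67

92/67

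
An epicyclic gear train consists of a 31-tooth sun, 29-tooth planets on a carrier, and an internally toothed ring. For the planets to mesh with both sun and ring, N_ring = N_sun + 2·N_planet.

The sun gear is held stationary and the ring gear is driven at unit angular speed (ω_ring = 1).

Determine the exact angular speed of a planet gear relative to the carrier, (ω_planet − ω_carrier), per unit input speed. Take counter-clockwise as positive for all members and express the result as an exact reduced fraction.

2759/3480

N_ring = 31 + 2·29 = 89
31(ω_s−ω_c) = −89(ω_r−ω_c),  ω_s=0, ω_r=1
31(0−ω_c) = −89(1−ω_c)  ⇒  120ω_c = 89  ⇒  ω_c = 89/120
sun–planet: 31·(0−89/120) = −29·(ω_p−ω_c)  ⇒  ω_p−ω_c = −(31/29)·(-89/120) = 2759/3480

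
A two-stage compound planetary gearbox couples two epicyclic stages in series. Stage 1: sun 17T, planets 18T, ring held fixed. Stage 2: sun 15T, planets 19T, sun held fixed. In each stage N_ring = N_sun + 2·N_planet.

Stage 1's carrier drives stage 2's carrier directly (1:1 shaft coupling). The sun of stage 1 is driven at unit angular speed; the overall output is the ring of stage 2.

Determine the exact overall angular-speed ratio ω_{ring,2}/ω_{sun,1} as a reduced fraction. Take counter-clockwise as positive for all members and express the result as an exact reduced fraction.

578/1855

Stage 1: N_ring = 17 + 2·18 = 53
Stage 1: 17(ω_s−ω_c) = −53(ω_r−ω_c),  ω_r=0, ω_s=1
Stage 1: 17(1−ω_c) = −53(0−ω_c)  ⇒  70ω_c = 17  ⇒  ω_c = 17/70
  ⇒ ω_c¹/ω_s¹ = 17/70
Stage 2: N_ring = 15 + 2·19 = 53
Stage 2: 15(ω_s−ω_c) = −53(ω_r−ω_c),  ω_s=0, ω_c=1
Stage 2: ω_r = 1 − (15/53)(0−1) = 68/53
  ⇒ ω_r²/ω_c² = 68/53
Coupling ω_c² = ω_c¹ ⇒ overall = 17/70 × 68/53 = 578/1855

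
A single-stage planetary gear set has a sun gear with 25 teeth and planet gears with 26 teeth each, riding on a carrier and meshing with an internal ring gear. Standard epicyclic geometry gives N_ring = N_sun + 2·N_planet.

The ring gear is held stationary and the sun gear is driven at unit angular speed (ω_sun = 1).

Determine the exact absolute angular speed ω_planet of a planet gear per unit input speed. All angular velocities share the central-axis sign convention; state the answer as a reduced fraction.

-25/52

N_ring = 25 + 2·26 = 77
25(ω_s−ω_c) = −77(ω_r−ω_c),  ω_r=0, ω_s=1
25(1−ω_c) = −77(0−ω_c)  ⇒  102ω_c = 25  ⇒  ω_c = 25/102
sun–planet: 25·(1−25/102) = −26·(ω_p−ω_c)  ⇒  ω_p−ω_c = −(25/26)·(77/102) = -1925/2652
ω_p = 25/102 − 1925/2652 = -25/52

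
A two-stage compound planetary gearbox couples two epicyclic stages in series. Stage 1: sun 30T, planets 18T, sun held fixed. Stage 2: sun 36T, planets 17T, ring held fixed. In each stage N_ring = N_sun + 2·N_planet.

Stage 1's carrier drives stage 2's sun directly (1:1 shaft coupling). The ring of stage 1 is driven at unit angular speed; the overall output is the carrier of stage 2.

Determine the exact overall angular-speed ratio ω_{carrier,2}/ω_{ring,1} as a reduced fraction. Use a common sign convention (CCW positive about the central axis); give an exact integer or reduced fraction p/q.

Stage 1: N_ring = 30 + 2·18 = 66
Stage 1: 30(ω_s−ω_c) = −66(ω_r−ω_c),  ω_s=0, ω_r=1
Stage 1: 30(0−ω_c) = −66(1−ω_c)  ⇒  96ω_c = 66  ⇒  ω_c = 11/16
  ⇒ ω_c¹/ω_r¹ = 11/16
Stage 2: N_ring = 36 + 2·17 = 70
Stage 2: 36(ω_s−ω_c) = −70(ω_r−ω_c),  ω_r=0, ω_s=1
Stage 2: 36(1−ω_c) = −70(0−ω_c)  ⇒  106ω_c = 36  ⇒  ω_c = 18/53
  ⇒ ω_c²/ω_s² = 18/53
Coupling ω_s² = ω_c¹ ⇒ overall = 11/16 × 18/53 = 99/424

99/424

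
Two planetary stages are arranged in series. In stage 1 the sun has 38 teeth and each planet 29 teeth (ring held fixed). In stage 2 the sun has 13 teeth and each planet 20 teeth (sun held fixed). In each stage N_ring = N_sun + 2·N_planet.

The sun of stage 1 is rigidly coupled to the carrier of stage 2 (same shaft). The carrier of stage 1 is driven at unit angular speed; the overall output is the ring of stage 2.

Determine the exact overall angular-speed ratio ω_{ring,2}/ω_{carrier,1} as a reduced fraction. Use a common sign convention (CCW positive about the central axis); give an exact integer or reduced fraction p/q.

Stage 1: N_ring = 38 + 2·29 = 96
Stage 1: 38(ω_s−ω_c) = −96(ω_r−ω_c),  ω_r=0, ω_c=1
Stage 1: ω_s = 1 − (96/38)(0−1) = 67/19
  ⇒ ω_s¹/ω_c¹ = 67/19
Stage 2: N_ring = 13 + 2·20 = 53
Stage 2: 13(ω_s−ω_c) = −53(ω_r−ω_c),  ω_s=0, ω_c=1
Stage 2: ω_r = 1 − (13/53)(0−1) = 66/53
  ⇒ ω_r²/ω_c² = 66/53
Coupling ω_c² = ω_s¹ ⇒ overall = 67/19 × 66/53 = 4422/1007

4422/1007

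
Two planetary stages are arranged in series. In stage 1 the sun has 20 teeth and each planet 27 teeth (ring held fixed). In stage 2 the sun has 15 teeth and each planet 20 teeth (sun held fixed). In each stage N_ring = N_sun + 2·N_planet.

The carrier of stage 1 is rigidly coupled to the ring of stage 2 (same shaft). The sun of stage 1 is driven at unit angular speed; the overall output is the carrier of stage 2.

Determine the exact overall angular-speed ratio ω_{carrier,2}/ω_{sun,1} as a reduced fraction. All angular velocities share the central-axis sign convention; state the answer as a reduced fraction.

55/329

Stage 1: N_ring = 20 + 2·27 = 74
Stage 1: 20(ω_s−ω_c) = −74(ω_r−ω_c),  ω_r=0, ω_s=1
Stage 1: 20(1−ω_c) = −74(0−ω_c)  ⇒  94ω_c = 20  ⇒  ω_c = 10/47
  ⇒ ω_c¹/ω_s¹ = 10/47
Stage 2: N_ring = 15 + 2·20 = 55
Stage 2: 15(ω_s−ω_c) = −55(ω_r−ω_c),  ω_s=0, ω_r=1
Stage 2: 15(0−ω_c) = −55(1−ω_c)  ⇒  70ω_c = 55  ⇒  ω_c = 11/14
  ⇒ ω_c²/ω_r² = 11/14
Coupling ω_r² = ω_c¹ ⇒ overall = 10/47 × 11/14 = 55/329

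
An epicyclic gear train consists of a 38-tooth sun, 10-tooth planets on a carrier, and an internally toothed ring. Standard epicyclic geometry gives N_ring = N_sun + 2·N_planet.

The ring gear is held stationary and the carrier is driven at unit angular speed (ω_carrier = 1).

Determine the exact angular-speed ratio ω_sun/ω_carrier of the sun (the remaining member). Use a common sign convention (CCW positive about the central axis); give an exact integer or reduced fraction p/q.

N_ring = 38 + 2·10 = 58
38(ω_s−ω_c) = −58(ω_r−ω_c),  ω_r=0, ω_c=1
ω_s = 1 − (58/38)(0−1) = 48/19
ω_s/ω_c = 48/19

48/19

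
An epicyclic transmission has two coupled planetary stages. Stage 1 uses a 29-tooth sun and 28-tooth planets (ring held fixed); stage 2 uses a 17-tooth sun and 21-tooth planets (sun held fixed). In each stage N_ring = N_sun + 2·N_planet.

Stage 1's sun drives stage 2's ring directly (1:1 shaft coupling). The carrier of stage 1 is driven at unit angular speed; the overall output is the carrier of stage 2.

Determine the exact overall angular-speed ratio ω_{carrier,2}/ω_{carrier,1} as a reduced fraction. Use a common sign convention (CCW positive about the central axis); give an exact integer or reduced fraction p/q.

Stage 1: N_ring = 29 + 2·28 = 85
Stage 1: 29(ω_s−ω_c) = −85(ω_r−ω_c),  ω_r=0, ω_c=1
Stage 1: ω_s = 1 − (85/29)(0−1) = 114/29
  ⇒ ω_s¹/ω_c¹ = 114/29
Stage 2: N_ring = 17 + 2·21 = 59
Stage 2: 17(ω_s−ω_c) = −59(ω_r−ω_c),  ω_s=0, ω_r=1
Stage 2: 17(0−ω_c) = −59(1−ω_c)  ⇒  76ω_c = 59  ⇒  ω_c = 59/76
  ⇒ ω_c²/ω_r² = 59/76
Coupling ω_r² = ω_s¹ ⇒ overall = 114/29 × 59/76 = 177/58

177/58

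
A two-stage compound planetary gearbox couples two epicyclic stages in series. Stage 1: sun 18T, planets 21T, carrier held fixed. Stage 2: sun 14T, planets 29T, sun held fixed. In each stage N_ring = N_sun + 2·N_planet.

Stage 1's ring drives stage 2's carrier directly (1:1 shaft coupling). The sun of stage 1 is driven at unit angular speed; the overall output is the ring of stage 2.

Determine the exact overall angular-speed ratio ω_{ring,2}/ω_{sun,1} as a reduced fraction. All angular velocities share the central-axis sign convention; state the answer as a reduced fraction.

Stage 1: N_ring = 18 + 2·21 = 60
Stage 1: 18(ω_s−ω_c) = −60(ω_r−ω_c),  ω_c=0, ω_s=1
Stage 1: ω_r = 0 − (18/60)(1−0) = -3/10
  ⇒ ω_r¹/ω_s¹ = -3/10
Stage 2: N_ring = 14 + 2·29 = 72
Stage 2: 14(ω_s−ω_c) = −72(ω_r−ω_c),  ω_s=0, ω_c=1
Stage 2: ω_r = 1 − (14/72)(0−1) = 43/36
  ⇒ ω_r²/ω_c² = 43/36
Coupling ω_c² = ω_r¹ ⇒ overall = -3/10 × 43/36 = -43/120

-43/120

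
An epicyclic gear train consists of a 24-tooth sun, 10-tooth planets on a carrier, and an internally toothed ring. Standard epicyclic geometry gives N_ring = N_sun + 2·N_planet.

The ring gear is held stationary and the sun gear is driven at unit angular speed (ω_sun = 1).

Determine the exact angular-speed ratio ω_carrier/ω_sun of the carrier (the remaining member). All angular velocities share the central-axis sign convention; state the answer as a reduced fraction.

6/17

N_ring = 24 + 2·10 = 44
24(ω_s−ω_c) = −44(ω_r−ω_c),  ω_r=0, ω_s=1
24(1−ω_c) = −44(0−ω_c)  ⇒  68ω_c = 24  ⇒  ω_c = 6/17
ω_c/ω_s = 6/17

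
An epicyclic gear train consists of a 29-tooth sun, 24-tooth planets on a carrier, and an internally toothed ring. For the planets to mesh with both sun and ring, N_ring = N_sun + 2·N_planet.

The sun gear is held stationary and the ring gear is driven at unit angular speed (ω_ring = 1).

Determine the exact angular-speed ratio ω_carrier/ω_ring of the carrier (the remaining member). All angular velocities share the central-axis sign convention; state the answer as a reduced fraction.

N_ring = 29 + 2·24 = 77
29(ω_s−ω_c) = −77(ω_r−ω_c),  ω_s=0, ω_r=1
29(0−ω_c) = −77(1−ω_c)  ⇒  106ω_c = 77  ⇒  ω_c = 77/106
ω_c/ω_r = 77/106

77/106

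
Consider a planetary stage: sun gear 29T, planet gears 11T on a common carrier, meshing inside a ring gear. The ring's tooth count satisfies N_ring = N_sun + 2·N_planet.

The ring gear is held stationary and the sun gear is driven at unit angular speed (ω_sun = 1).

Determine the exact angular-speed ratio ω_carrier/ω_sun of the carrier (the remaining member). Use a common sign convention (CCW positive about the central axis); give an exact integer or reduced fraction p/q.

29/80

N_ring = 29 + 2·11 = 51
29(ω_s−ω_c) = −51(ω_r−ω_c),  ω_r=0, ω_s=1
29(1−ω_c) = −51(0−ω_c)  ⇒  80ω_c = 29  ⇒  ω_c = 29/80
ω_c/ω_s = 29/80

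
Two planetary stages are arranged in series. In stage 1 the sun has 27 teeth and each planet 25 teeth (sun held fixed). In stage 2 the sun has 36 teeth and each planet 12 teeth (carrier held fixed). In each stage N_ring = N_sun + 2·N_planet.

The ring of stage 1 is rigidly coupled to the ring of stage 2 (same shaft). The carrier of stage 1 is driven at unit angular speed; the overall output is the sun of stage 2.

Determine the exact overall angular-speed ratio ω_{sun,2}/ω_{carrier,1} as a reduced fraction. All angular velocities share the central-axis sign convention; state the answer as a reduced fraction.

Stage 1: N_ring = 27 + 2·25 = 77
Stage 1: 27(ω_s−ω_c) = −77(ω_r−ω_c),  ω_s=0, ω_c=1
Stage 1: ω_r = 1 − (27/77)(0−1) = 104/77
  ⇒ ω_r¹/ω_c¹ = 104/77
Stage 2: N_ring = 36 + 2·12 = 60
Stage 2: 36(ω_s−ω_c) = −60(ω_r−ω_c),  ω_c=0, ω_r=1
Stage 2: ω_s = 0 − (60/36)(1−0) = -5/3
  ⇒ ω_s²/ω_r² = -5/3
Coupling ω_r² = ω_r¹ ⇒ overall = 104/77 × -5/3 = -520/231

-520/231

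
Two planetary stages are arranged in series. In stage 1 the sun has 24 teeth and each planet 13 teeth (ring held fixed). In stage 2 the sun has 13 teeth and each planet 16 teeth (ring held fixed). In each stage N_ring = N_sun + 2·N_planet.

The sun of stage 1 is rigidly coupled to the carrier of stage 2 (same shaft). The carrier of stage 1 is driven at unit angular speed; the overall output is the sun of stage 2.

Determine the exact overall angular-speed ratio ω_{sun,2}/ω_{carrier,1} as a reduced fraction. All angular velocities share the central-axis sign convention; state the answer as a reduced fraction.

Stage 1: N_ring = 24 + 2·13 = 50
Stage 1: 24(ω_s−ω_c) = −50(ω_r−ω_c),  ω_r=0, ω_c=1
Stage 1: ω_s = 1 − (50/24)(0−1) = 37/12
  ⇒ ω_s¹/ω_c¹ = 37/12
Stage 2: N_ring = 13 + 2·16 = 45
Stage 2: 13(ω_s−ω_c) = −45(ω_r−ω_c),  ω_r=0, ω_c=1
Stage 2: ω_s = 1 − (45/13)(0−1) = 58/13
  ⇒ ω_s²/ω_c² = 58/13
Coupling ω_c² = ω_s¹ ⇒ overall = 37/12 × 58/13 = 1073/78

1073/78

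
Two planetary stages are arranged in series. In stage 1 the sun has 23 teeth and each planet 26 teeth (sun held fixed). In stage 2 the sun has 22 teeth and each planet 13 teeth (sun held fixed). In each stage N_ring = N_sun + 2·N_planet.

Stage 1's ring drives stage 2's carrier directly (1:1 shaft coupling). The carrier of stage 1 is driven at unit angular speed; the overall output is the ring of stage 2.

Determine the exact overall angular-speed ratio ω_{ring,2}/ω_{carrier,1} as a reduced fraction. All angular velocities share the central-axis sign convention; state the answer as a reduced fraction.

343/180

Stage 1: N_ring = 23 + 2·26 = 75
Stage 1: 23(ω_s−ω_c) = −75(ω_r−ω_c),  ω_s=0, ω_c=1
Stage 1: ω_r = 1 − (23/75)(0−1) = 98/75
  ⇒ ω_r¹/ω_c¹ = 98/75
Stage 2: N_ring = 22 + 2·13 = 48
Stage 2: 22(ω_s−ω_c) = −48(ω_r−ω_c),  ω_s=0, ω_c=1
Stage 2: ω_r = 1 − (22/48)(0−1) = 35/24
  ⇒ ω_r²/ω_c² = 35/24
Coupling ω_c² = ω_r¹ ⇒ overall = 98/75 × 35/24 = 343/180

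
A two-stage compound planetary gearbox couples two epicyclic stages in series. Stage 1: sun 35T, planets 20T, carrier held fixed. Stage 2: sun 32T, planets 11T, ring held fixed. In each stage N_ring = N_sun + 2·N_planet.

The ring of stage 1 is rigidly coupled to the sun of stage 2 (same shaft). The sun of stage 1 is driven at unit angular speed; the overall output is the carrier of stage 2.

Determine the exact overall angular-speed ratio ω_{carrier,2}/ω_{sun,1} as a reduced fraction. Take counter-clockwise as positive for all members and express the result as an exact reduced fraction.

-112/645

Stage 1: N_ring = 35 + 2·20 = 75
Stage 1: 35(ω_s−ω_c) = −75(ω_r−ω_c),  ω_c=0, ω_s=1
Stage 1: ω_r = 0 − (35/75)(1−0) = -7/15
  ⇒ ω_r¹/ω_s¹ = -7/15
Stage 2: N_ring = 32 + 2·11 = 54
Stage 2: 32(ω_s−ω_c) = −54(ω_r−ω_c),  ω_r=0, ω_s=1
Stage 2: 32(1−ω_c) = −54(0−ω_c)  ⇒  86ω_c = 32  ⇒  ω_c = 16/43
  ⇒ ω_c²/ω_s² = 16/43
Coupling ω_s² = ω_r¹ ⇒ overall = -7/15 × 16/43 = -112/645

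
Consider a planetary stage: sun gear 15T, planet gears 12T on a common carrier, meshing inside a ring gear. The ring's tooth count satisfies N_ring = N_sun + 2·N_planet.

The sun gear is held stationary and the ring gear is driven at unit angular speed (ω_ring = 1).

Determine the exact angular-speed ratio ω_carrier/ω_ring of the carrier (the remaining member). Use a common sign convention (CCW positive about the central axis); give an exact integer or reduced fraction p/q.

N_ring = 15 + 2·12 = 39
15(ω_s−ω_c) = −39(ω_r−ω_c),  ω_s=0, ω_r=1
15(0−ω_c) = −39(1−ω_c)  ⇒  54ω_c = 39  ⇒  ω_c = 13/18
ω_c/ω_r = 13/18

13/18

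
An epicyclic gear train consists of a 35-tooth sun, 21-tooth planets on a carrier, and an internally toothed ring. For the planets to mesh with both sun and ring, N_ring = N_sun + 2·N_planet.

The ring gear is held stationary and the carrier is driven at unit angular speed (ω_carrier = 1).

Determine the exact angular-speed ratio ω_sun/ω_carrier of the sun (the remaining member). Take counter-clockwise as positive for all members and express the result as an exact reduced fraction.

N_ring = 35 + 2·21 = 77
35(ω_s−ω_c) = −77(ω_r−ω_c),  ω_r=0, ω_c=1
ω_s = 1 − (77/35)(0−1) = 16/5
ω_s/ω_c = 16/5

16/5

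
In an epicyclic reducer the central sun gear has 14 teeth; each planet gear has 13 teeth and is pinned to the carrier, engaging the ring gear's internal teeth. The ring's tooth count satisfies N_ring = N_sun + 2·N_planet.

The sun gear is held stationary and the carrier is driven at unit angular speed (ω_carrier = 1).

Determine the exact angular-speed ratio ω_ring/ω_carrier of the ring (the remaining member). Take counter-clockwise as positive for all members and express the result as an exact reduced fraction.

N_ring = 14 + 2·13 = 40
14(ω_s−ω_c) = −40(ω_r−ω_c),  ω_s=0, ω_c=1
ω_r = 1 − (14/40)(0−1) = 27/20
ω_r/ω_c = 27/20

27/20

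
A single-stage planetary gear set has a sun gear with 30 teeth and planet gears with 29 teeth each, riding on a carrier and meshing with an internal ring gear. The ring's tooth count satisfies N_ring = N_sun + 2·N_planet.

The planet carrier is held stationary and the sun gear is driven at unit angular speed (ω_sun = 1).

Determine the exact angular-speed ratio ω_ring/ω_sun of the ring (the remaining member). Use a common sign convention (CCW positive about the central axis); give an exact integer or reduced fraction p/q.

-15/44

N_ring = 30 + 2·29 = 88
30(ω_s−ω_c) = −88(ω_r−ω_c),  ω_c=0, ω_s=1
ω_r = 0 − (30/88)(1−0) = -15/44
ω_r/ω_s = -15/44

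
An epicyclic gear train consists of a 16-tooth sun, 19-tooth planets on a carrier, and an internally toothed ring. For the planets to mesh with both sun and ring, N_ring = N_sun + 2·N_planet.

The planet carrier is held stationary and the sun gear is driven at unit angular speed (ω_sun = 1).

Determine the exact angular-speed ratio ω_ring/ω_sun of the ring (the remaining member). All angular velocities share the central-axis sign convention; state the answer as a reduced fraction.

-8/27

N_ring = 16 + 2·19 = 54
16(ω_s−ω_c) = −54(ω_r−ω_c),  ω_c=0, ω_s=1
ω_r = 0 − (16/54)(1−0) = -8/27
ω_r/ω_s = -8/27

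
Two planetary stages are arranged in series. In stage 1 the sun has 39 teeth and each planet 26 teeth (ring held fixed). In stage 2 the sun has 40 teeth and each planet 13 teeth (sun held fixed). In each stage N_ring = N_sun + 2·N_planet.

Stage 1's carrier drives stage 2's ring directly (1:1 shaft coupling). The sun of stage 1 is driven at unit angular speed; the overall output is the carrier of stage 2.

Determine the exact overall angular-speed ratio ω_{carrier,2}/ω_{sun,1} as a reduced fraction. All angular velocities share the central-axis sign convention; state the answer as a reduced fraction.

99/530

Stage 1: N_ring = 39 + 2·26 = 91
Stage 1: 39(ω_s−ω_c) = −91(ω_r−ω_c),  ω_r=0, ω_s=1
Stage 1: 39(1−ω_c) = −91(0−ω_c)  ⇒  130ω_c = 39  ⇒  ω_c = 3/10
  ⇒ ω_c¹/ω_s¹ = 3/10
Stage 2: N_ring = 40 + 2·13 = 66
Stage 2: 40(ω_s−ω_c) = −66(ω_r−ω_c),  ω_s=0, ω_r=1
Stage 2: 40(0−ω_c) = −66(1−ω_c)  ⇒  106ω_c = 66  ⇒  ω_c = 33/53
  ⇒ ω_c²/ω_r² = 33/53
Coupling ω_r² = ω_c¹ ⇒ overall = 3/10 × 33/53 = 99/530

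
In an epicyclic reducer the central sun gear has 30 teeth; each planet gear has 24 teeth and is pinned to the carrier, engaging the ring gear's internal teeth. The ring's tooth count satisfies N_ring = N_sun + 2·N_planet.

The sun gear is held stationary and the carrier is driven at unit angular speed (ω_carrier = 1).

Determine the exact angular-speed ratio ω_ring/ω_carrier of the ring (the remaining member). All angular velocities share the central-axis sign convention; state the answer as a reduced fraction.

N_ring = 30 + 2·24 = 78
30(ω_s−ω_c) = −78(ω_r−ω_c),  ω_s=0, ω_c=1
ω_r = 1 − (30/78)(0−1) = 18/13
ω_r/ω_c = 18/13

18/13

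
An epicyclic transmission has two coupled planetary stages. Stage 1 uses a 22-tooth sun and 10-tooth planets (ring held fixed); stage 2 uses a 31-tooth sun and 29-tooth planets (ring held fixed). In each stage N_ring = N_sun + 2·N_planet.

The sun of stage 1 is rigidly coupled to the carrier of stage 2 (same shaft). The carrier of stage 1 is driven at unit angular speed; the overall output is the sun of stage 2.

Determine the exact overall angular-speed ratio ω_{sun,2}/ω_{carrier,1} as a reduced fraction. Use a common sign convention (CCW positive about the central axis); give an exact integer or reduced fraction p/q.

Stage 1: N_ring = 22 + 2·10 = 42
Stage 1: 22(ω_s−ω_c) = −42(ω_r−ω_c),  ω_r=0, ω_c=1
Stage 1: ω_s = 1 − (42/22)(0−1) = 32/11
  ⇒ ω_s¹/ω_c¹ = 32/11
Stage 2: N_ring = 31 + 2·29 = 89
Stage 2: 31(ω_s−ω_c) = −89(ω_r−ω_c),  ω_r=0, ω_c=1
Stage 2: ω_s = 1 − (89/31)(0−1) = 120/31
  ⇒ ω_s²/ω_c² = 120/31
Coupling ω_c² = ω_s¹ ⇒ overall = 32/11 × 120/31 = 3840/341

3840/341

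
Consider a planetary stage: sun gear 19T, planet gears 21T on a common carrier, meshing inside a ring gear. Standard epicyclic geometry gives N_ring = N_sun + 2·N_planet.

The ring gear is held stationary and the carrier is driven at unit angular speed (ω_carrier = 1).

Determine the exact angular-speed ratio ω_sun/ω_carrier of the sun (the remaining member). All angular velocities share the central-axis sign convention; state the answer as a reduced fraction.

80/19

N_ring = 19 + 2·21 = 61
19(ω_s−ω_c) = −61(ω_r−ω_c),  ω_r=0, ω_c=1
ω_s = 1 − (61/19)(0−1) = 80/19
ω_s/ω_c = 80/19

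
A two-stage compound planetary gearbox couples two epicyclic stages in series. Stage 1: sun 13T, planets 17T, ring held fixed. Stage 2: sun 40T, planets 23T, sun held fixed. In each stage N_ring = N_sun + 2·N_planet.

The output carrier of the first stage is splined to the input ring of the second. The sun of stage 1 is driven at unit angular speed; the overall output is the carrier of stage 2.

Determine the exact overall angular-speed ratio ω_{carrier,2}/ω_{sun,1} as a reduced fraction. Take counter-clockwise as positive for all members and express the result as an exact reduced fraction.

559/3780

Stage 1: N_ring = 13 + 2·17 = 47
Stage 1: 13(ω_s−ω_c) = −47(ω_r−ω_c),  ω_r=0, ω_s=1
Stage 1: 13(1−ω_c) = −47(0−ω_c)  ⇒  60ω_c = 13  ⇒  ω_c = 13/60
  ⇒ ω_c¹/ω_s¹ = 13/60
Stage 2: N_ring = 40 + 2·23 = 86
Stage 2: 40(ω_s−ω_c) = −86(ω_r−ω_c),  ω_s=0, ω_r=1
Stage 2: 40(0−ω_c) = −86(1−ω_c)  ⇒  126ω_c = 86  ⇒  ω_c = 43/63
  ⇒ ω_c²/ω_r² = 43/63
Coupling ω_r² = ω_c¹ ⇒ overall = 13/60 × 43/63 = 559/3780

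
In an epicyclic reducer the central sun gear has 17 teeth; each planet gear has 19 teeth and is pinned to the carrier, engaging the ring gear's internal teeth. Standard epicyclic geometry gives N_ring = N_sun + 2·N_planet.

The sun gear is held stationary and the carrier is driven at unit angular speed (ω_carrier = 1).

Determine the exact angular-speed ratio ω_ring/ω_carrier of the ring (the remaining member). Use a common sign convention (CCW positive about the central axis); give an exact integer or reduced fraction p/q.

72/55

N_ring = 17 + 2·19 = 55
17(ω_s−ω_c) = −55(ω_r−ω_c),  ω_s=0, ω_c=1
ω_r = 1 − (17/55)(0−1) = 72/55
ω_r/ω_c = 72/55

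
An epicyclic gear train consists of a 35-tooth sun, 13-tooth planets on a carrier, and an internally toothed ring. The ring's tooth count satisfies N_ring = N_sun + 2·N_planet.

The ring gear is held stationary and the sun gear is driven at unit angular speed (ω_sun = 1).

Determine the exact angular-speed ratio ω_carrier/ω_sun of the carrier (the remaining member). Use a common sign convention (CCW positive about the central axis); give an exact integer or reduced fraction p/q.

N_ring = 35 + 2·13 = 61
35(ω_s−ω_c) = −61(ω_r−ω_c),  ω_r=0, ω_s=1
35(1−ω_c) = −61(0−ω_c)  ⇒  96ω_c = 35  ⇒  ω_c = 35/96
ω_c/ω_s = 35/96

35/96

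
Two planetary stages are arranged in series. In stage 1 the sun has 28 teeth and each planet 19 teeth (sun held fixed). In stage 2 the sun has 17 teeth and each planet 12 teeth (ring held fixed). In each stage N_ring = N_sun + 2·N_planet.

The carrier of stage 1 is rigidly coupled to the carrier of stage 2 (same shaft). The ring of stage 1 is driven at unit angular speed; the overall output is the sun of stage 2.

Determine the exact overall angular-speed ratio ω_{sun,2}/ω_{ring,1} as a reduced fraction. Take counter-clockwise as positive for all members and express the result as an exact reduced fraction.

1914/799

Stage 1: N_ring = 28 + 2·19 = 66
Stage 1: 28(ω_s−ω_c) = −66(ω_r−ω_c),  ω_s=0, ω_r=1
Stage 1: 28(0−ω_c) = −66(1−ω_c)  ⇒  94ω_c = 66  ⇒  ω_c = 33/47
  ⇒ ω_c¹/ω_r¹ = 33/47
Stage 2: N_ring = 17 + 2·12 = 41
Stage 2: 17(ω_s−ω_c) = −41(ω_r−ω_c),  ω_r=0, ω_c=1
Stage 2: ω_s = 1 − (41/17)(0−1) = 58/17
  ⇒ ω_s²/ω_c² = 58/17
Coupling ω_c² = ω_c¹ ⇒ overall = 33/47 × 58/17 = 1914/799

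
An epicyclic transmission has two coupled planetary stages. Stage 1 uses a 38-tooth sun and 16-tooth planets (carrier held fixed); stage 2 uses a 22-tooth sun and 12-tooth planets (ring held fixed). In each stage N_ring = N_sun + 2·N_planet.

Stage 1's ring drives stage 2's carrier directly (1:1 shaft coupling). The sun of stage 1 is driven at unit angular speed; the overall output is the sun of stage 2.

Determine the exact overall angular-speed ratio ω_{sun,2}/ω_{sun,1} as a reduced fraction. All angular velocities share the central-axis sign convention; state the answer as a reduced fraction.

-646/385

Stage 1: N_ring = 38 + 2·16 = 70
Stage 1: 38(ω_s−ω_c) = −70(ω_r−ω_c),  ω_c=0, ω_s=1
Stage 1: ω_r = 0 − (38/70)(1−0) = -19/35
  ⇒ ω_r¹/ω_s¹ = -19/35
Stage 2: N_ring = 22 + 2·12 = 46
Stage 2: 22(ω_s−ω_c) = −46(ω_r−ω_c),  ω_r=0, ω_c=1
Stage 2: ω_s = 1 − (46/22)(0−1) = 34/11
  ⇒ ω_s²/ω_c² = 34/11
Coupling ω_c² = ω_r¹ ⇒ overall = -19/35 × 34/11 = -646/385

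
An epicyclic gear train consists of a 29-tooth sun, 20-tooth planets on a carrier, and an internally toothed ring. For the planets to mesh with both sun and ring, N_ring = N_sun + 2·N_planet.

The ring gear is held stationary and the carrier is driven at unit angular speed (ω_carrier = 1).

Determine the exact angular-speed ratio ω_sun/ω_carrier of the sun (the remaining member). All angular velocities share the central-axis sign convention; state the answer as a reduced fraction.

N_ring = 29 + 2·20 = 69
29(ω_s−ω_c) = −69(ω_r−ω_c),  ω_r=0, ω_c=1
ω_s = 1 − (69/29)(0−1) = 98/29
ω_s/ω_c = 98/29

98/29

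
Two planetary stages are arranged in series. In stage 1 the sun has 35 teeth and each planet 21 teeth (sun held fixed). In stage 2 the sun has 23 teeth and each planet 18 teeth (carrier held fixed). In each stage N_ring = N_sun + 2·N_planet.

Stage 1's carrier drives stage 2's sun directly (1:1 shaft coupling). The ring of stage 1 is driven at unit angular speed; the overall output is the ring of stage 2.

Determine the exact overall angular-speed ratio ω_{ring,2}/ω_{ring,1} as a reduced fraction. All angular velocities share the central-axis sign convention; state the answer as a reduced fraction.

-253/944

Stage 1: N_ring = 35 + 2·21 = 77
Stage 1: 35(ω_s−ω_c) = −77(ω_r−ω_c),  ω_s=0, ω_r=1
Stage 1: 35(0−ω_c) = −77(1−ω_c)  ⇒  112ω_c = 77  ⇒  ω_c = 11/16
  ⇒ ω_c¹/ω_r¹ = 11/16
Stage 2: N_ring = 23 + 2·18 = 59
Stage 2: 23(ω_s−ω_c) = −59(ω_r−ω_c),  ω_c=0, ω_s=1
Stage 2: ω_r = 0 − (23/59)(1−0) = -23/59
  ⇒ ω_r²/ω_s² = -23/59
Coupling ω_s² = ω_c¹ ⇒ overall = 11/16 × -23/59 = -253/944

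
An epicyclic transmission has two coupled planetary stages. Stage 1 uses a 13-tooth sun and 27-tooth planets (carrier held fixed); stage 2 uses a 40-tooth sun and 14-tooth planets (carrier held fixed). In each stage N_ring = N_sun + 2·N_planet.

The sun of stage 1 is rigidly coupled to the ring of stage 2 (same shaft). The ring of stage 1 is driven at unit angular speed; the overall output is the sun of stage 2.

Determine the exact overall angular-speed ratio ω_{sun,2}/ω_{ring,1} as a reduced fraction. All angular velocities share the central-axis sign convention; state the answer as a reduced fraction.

1139/130

Stage 1: N_ring = 13 + 2·27 = 67
Stage 1: 13(ω_s−ω_c) = −67(ω_r−ω_c),  ω_c=0, ω_r=1
Stage 1: ω_s = 0 − (67/13)(1−0) = -67/13
  ⇒ ω_s¹/ω_r¹ = -67/13
Stage 2: N_ring = 40 + 2·14 = 68
Stage 2: 40(ω_s−ω_c) = −68(ω_r−ω_c),  ω_c=0, ω_r=1
Stage 2: ω_s = 0 − (68/40)(1−0) = -17/10
  ⇒ ω_s²/ω_r² = -17/10
Coupling ω_r² = ω_s¹ ⇒ overall = -67/13 × -17/10 = 1139/130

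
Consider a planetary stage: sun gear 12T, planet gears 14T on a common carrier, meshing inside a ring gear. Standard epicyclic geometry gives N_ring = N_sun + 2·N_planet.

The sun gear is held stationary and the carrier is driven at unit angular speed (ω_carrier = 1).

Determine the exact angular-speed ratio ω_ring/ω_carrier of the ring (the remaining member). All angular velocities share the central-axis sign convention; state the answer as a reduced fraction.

N_ring = 12 + 2·14 = 40
12(ω_s−ω_c) = −40(ω_r−ω_c),  ω_s=0, ω_c=1
ω_r = 1 − (12/40)(0−1) = 13/10
ω_r/ω_c = 13/10

13/10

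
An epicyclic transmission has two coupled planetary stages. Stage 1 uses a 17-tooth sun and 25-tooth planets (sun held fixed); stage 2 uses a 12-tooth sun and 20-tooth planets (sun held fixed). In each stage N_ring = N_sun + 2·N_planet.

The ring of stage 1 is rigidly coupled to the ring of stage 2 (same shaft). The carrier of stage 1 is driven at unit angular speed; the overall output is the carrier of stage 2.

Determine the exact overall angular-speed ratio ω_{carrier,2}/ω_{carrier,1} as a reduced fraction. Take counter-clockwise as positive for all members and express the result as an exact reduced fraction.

Stage 1: N_ring = 17 + 2·25 = 67
Stage 1: 17(ω_s−ω_c) = −67(ω_r−ω_c),  ω_s=0, ω_c=1
Stage 1: ω_r = 1 − (17/67)(0−1) = 84/67
  ⇒ ω_r¹/ω_c¹ = 84/67
Stage 2: N_ring = 12 + 2·20 = 52
Stage 2: 12(ω_s−ω_c) = −52(ω_r−ω_c),  ω_s=0, ω_r=1
Stage 2: 12(0−ω_c) = −52(1−ω_c)  ⇒  64ω_c = 52  ⇒  ω_c = 13/16
  ⇒ ω_c²/ω_r² = 13/16
Coupling ω_r² = ω_r¹ ⇒ overall = 84/67 × 13/16 = 273/268

273/268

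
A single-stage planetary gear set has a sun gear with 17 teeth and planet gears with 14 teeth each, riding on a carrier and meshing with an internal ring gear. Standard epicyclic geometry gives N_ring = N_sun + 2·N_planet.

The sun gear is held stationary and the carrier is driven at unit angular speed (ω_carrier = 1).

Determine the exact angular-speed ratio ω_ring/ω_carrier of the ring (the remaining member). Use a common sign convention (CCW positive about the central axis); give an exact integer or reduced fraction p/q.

N_ring = 17 + 2·14 = 45
17(ω_s−ω_c) = −45(ω_r−ω_c),  ω_s=0, ω_c=1
ω_r = 1 − (17/45)(0−1) = 62/45
ω_r/ω_c = 62/45

62/45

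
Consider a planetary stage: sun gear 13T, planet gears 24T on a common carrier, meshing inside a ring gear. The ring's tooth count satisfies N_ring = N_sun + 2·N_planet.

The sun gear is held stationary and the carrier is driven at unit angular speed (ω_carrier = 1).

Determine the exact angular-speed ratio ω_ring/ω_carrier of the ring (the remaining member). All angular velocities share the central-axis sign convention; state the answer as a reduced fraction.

N_ring = 13 + 2·24 = 61
13(ω_s−ω_c) = −61(ω_r−ω_c),  ω_s=0, ω_c=1
ω_r = 1 − (13/61)(0−1) = 74/61
ω_r/ω_c = 74/61

74/61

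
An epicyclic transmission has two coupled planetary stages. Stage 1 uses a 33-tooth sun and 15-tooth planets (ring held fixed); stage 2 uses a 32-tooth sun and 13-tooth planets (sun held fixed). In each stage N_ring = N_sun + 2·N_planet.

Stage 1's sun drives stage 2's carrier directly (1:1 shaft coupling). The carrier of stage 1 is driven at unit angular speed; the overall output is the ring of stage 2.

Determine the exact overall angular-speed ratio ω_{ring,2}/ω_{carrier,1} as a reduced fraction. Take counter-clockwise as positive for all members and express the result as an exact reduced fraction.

Stage 1: N_ring = 33 + 2·15 = 63
Stage 1: 33(ω_s−ω_c) = −63(ω_r−ω_c),  ω_r=0, ω_c=1
Stage 1: ω_s = 1 − (63/33)(0−1) = 32/11
  ⇒ ω_s¹/ω_c¹ = 32/11
Stage 2: N_ring = 32 + 2·13 = 58
Stage 2: 32(ω_s−ω_c) = −58(ω_r−ω_c),  ω_s=0, ω_c=1
Stage 2: ω_r = 1 − (32/58)(0−1) = 45/29
  ⇒ ω_r²/ω_c² = 45/29
Coupling ω_c² = ω_s¹ ⇒ overall = 32/11 × 45/29 = 1440/319

1440/319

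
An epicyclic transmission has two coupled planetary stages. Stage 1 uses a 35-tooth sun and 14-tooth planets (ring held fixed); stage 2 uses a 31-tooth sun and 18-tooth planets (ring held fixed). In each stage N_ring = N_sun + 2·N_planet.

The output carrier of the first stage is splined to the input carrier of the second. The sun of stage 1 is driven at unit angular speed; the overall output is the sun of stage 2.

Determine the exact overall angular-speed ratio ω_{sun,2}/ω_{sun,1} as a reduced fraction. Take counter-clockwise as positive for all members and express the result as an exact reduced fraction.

Stage 1: N_ring = 35 + 2·14 = 63
Stage 1: 35(ω_s−ω_c) = −63(ω_r−ω_c),  ω_r=0, ω_s=1
Stage 1: 35(1−ω_c) = −63(0−ω_c)  ⇒  98ω_c = 35  ⇒  ω_c = 5/14
  ⇒ ω_c¹/ω_s¹ = 5/14
Stage 2: N_ring = 31 + 2·18 = 67
Stage 2: 31(ω_s−ω_c) = −67(ω_r−ω_c),  ω_r=0, ω_c=1
Stage 2: ω_s = 1 − (67/31)(0−1) = 98/31
  ⇒ ω_s²/ω_c² = 98/31
Coupling ω_c² = ω_c¹ ⇒ overall = 5/14 × 98/31 = 35/31

35/31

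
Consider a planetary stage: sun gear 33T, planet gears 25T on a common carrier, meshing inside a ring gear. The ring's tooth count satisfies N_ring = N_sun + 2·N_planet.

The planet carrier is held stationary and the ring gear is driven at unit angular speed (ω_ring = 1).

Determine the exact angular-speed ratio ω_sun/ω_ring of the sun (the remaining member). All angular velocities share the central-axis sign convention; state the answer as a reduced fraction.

-83/33

N_ring = 33 + 2·25 = 83
33(ω_s−ω_c) = −83(ω_r−ω_c),  ω_c=0, ω_r=1
ω_s = 0 − (83/33)(1−0) = -83/33
ω_s/ω_r = -83/33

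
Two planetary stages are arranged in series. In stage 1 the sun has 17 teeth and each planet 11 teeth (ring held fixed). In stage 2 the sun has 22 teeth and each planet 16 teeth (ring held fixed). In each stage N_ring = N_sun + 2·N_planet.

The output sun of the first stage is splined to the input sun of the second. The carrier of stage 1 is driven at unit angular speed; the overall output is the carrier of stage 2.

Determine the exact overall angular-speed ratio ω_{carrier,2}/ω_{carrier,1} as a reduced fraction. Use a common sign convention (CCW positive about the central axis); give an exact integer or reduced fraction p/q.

Stage 1: N_ring = 17 + 2·11 = 39
Stage 1: 17(ω_s−ω_c) = −39(ω_r−ω_c),  ω_r=0, ω_c=1
Stage 1: ω_s = 1 − (39/17)(0−1) = 56/17
  ⇒ ω_s¹/ω_c¹ = 56/17
Stage 2: N_ring = 22 + 2·16 = 54
Stage 2: 22(ω_s−ω_c) = −54(ω_r−ω_c),  ω_r=0, ω_s=1
Stage 2: 22(1−ω_c) = −54(0−ω_c)  ⇒  76ω_c = 22  ⇒  ω_c = 11/38
  ⇒ ω_c²/ω_s² = 11/38
Coupling ω_s² = ω_s¹ ⇒ overall = 56/17 × 11/38 = 308/323

308/323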